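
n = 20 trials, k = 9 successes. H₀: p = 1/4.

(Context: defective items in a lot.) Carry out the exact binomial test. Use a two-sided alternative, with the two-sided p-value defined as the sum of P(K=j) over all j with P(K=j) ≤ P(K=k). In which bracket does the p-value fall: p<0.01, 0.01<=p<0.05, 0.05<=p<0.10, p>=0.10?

Exact binomial: n=20, k=9, p₀=1/4=0.2500
P(X=j) = C(n,j)·p₀^j·(1−p₀)^(n−j); p = Σ P(X=j) over j with P(X=j) ≤ P(X=9)
p-value (two-sided) = 0.06524
→ bracket: 0.05<=p<0.10

p-value bracket: 0.05<=p<0.10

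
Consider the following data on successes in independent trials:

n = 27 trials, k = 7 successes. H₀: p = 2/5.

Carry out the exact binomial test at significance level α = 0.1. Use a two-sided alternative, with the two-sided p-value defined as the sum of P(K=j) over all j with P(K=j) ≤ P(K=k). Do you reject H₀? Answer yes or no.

reject H₀: no

Exact binomial: n=27, k=7, p₀=2/5=0.4000
P(X=j) = C(n,j)·p₀^j·(1−p₀)^(n−j); p = Σ P(X=j) over j with P(X=j) ≤ P(X=7)
p-value (two-sided) = 0.16962
At α=0.1: p ≥ α → fail to reject H₀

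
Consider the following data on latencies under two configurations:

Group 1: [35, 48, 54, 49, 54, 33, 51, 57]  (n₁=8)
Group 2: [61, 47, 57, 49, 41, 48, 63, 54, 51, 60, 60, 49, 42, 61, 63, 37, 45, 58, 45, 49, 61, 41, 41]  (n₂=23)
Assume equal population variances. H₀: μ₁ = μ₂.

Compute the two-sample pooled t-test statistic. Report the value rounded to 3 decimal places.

test statistic = -1.096

x̄₁=47.625, s₁=8.911, n₁=8
x̄₂=51.435, s₂=8.328, n₂=23
s_p² = [7·8.911² + 22·8.328²]/29 = 71.7768
SE = √(s_p²·(1/8+1/23)) = 3.4775
t = (47.625−51.435)/3.4775 = -1.0956
df = 29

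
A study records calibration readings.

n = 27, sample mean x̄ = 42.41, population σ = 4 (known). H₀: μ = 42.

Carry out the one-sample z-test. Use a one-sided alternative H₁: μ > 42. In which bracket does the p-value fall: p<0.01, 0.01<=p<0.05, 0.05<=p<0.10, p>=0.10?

p-value bracket: p>=0.10

SE = σ/√n = 4/√27 = 0.7698
z = (x̄−μ₀)/SE = (42.41−42)/0.7698 = 0.5326
p-value (one-sided, H₁ greater) = 0.29715
→ bracket: p>=0.10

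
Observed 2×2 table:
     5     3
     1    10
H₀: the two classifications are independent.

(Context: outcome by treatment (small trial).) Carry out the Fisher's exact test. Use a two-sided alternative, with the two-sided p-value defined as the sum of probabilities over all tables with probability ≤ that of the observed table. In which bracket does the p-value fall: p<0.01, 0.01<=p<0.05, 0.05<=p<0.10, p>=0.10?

Margins: r₁=8, r₂=11, c₁=6, c₂=13, n=19
p_obs = C(8,5)·C(11,1)/C(19,6); sum pmf over tables with pmf ≤ p_obs
p-value (two-sided) = 0.04076
→ bracket: 0.01<=p<0.05

p-value bracket: 0.01<=p<0.05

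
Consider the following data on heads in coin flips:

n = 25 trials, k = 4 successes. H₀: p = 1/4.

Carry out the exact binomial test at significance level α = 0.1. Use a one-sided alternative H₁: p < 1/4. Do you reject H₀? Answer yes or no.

Exact binomial: n=25, k=4, p₀=1/4=0.2500
P(X≤4) from Σ C(n,i)·p₀^i·(1−p₀)^(n−i)
p-value (one-sided, H₁ less) = 0.21374
At α=0.1: p ≥ α → fail to reject H₀

reject H₀: no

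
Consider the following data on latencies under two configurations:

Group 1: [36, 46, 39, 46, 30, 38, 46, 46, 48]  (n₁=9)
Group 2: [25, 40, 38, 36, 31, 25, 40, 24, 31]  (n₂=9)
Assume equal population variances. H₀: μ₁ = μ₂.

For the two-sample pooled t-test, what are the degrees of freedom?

df = n₁ + n₂ − 2 = 9 + 9 − 2 = 16

degrees of freedom = 16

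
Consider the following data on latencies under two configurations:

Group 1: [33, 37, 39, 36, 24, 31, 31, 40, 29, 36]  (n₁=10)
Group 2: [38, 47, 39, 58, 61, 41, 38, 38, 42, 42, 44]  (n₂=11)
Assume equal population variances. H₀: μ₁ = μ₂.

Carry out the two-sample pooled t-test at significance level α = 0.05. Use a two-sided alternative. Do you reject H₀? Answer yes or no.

x̄₁=33.600, s₁=4.949, n₁=10
x̄₂=44.364, s₂=8.016, n₂=11
s_p² = [9·4.949² + 10·8.016²]/19 = 45.4182
SE = √(s_p²·(1/10+1/11)) = 2.9446
t = (33.600−44.364)/2.9446 = -3.6554
df = 19
p-value (two-sided) = 0.00168
At α=0.05: p < α → reject H₀

reject H₀: yes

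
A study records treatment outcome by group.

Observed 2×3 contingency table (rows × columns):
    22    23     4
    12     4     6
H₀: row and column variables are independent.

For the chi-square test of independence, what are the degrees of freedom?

degrees of freedom = 2

df = (r−1)(c−1) = (2−1)·(3−1) = 2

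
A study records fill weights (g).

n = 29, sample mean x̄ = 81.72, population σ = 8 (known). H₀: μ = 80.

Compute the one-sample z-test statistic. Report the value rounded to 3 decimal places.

SE = σ/√n = 8/√29 = 1.4856
z = (x̄−μ₀)/SE = (81.72−80)/1.4856 = 1.1578

test statistic = 1.158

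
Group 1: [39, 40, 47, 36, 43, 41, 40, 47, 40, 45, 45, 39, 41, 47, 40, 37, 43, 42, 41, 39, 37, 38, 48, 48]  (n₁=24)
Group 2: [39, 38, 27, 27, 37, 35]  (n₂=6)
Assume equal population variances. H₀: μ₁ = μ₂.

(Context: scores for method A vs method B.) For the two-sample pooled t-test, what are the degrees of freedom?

degrees of freedom = 28

df = n₁ + n₂ − 2 = 24 + 6 − 2 = 28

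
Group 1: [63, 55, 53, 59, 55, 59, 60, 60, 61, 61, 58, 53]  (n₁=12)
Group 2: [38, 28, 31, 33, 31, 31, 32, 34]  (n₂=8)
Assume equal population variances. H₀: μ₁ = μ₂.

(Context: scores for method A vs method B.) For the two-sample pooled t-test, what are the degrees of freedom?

degrees of freedom = 18

df = n₁ + n₂ − 2 = 12 + 8 − 2 = 18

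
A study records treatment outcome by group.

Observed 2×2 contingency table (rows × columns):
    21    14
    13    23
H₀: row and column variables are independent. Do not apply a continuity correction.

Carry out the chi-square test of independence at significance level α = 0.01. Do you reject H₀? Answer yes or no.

Row totals [35, 36], col totals [34, 37], n=71
χ² = (21−16.76)²/16.76 + (14−18.24)²/18.24 + (13−17.24)²/17.24 + (23−18.76)²/18.76 = 4.0583
df = 1
p-value (upper-tail) = 0.04396
At α=0.01: p ≥ α → fail to reject H₀

reject H₀: no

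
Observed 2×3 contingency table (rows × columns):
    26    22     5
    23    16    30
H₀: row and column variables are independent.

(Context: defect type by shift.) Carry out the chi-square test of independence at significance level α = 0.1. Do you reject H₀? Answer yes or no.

reject H₀: yes

Row totals [53, 69], col totals [49, 38, 35], n=122
χ² = (26−21.29)²/21.29 + (22−16.51)²/16.51 + (5−15.20)²/15.20 + (23−27.71)²/27.71 + (16−21.49)²/21.49 + (30−19.80)²/19.80 = 17.1854
df = 2
p-value (upper-tail) = 0.00019
At α=0.1: p < α → reject H₀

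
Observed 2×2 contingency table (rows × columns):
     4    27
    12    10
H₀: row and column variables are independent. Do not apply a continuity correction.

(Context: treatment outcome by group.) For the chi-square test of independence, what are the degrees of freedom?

df = (r−1)(c−1) = (2−1)·(2−1) = 1

degrees of freedom = 1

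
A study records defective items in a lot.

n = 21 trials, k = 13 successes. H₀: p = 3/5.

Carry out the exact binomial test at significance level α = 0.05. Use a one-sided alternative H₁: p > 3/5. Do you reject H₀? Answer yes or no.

reject H₀: no

Exact binomial: n=21, k=13, p₀=3/5=0.6000
P(X≥13) from Σ C(n,i)·p₀^i·(1−p₀)^(n−i)
p-value (one-sided, H₁ greater) = 0.52372
At α=0.05: p ≥ α → fail to reject H₀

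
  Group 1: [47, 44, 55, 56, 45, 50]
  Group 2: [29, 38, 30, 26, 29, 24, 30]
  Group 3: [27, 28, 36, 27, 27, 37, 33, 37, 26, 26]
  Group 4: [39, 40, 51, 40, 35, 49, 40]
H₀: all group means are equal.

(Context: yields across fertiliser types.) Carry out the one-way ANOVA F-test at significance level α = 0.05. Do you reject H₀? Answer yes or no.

reject H₀: yes

Group means [49.50, 29.43, 30.40, 42.00], grand mean 36.700
SSB = Σnᵢ(x̄ᵢ−x̄)² = 1946.686; SSW = ΣΣ(x−x̄ᵢ)² = 649.614
MSB = 1946.686/3 = 648.8952; MSW = 649.614/26 = 24.9852
F = MSB/MSW = 25.9712
df = (3, 26)
p-value (upper-tail) = 0.00000
At α=0.05: p < α → reject H₀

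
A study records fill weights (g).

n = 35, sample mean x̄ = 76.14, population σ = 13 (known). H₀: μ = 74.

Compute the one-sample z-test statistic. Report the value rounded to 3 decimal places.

test statistic = 0.974

SE = σ/√n = 13/√35 = 2.1974
z = (x̄−μ₀)/SE = (76.14−74)/2.1974 = 0.9739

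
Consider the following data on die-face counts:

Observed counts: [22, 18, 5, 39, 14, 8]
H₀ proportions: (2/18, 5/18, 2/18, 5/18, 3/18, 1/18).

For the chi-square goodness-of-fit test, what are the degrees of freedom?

df = k − 1 = 6 − 1 = 5

degrees of freedom = 5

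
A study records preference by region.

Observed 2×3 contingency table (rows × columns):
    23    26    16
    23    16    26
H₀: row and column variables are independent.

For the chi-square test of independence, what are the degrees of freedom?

df = (r−1)(c−1) = (2−1)·(3−1) = 2

degrees of freedom = 2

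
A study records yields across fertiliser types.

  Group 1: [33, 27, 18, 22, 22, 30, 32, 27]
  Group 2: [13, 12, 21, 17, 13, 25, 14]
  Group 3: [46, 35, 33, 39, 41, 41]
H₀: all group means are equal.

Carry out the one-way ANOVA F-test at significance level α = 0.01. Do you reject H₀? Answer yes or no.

Group means [26.38, 16.43, 39.17], grand mean 26.714
SSB = Σnᵢ(x̄ᵢ−x̄)² = 1671.863; SSW = ΣΣ(x−x̄ᵢ)² = 450.423
MSB = 1671.863/2 = 835.9315; MSW = 450.423/18 = 25.0235
F = MSB/MSW = 33.4059
df = (2, 18)
p-value (upper-tail) = 0.00000
At α=0.01: p < α → reject H₀

reject H₀: yes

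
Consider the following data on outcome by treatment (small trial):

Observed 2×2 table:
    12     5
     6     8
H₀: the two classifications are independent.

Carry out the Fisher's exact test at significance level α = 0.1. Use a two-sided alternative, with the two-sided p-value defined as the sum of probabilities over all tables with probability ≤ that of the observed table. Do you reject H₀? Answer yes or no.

Margins: r₁=17, r₂=14, c₁=18, c₂=13, n=31
p_obs = C(17,12)·C(14,6)/C(31,18); sum pmf over tables with pmf ≤ p_obs
p-value (two-sided) = 0.15696
At α=0.1: p ≥ α → fail to reject H₀

reject H₀: no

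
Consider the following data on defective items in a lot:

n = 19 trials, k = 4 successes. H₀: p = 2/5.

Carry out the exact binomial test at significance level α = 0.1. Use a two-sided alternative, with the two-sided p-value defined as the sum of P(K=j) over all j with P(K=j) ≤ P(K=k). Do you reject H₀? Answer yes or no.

reject H₀: no

Exact binomial: n=19, k=4, p₀=2/5=0.4000
P(X=j) = C(n,j)·p₀^j·(1−p₀)^(n−j); p = Σ P(X=j) over j with P(X=j) ≤ P(X=4)
p-value (two-sided) = 0.10484
At α=0.1: p ≥ α → fail to reject H₀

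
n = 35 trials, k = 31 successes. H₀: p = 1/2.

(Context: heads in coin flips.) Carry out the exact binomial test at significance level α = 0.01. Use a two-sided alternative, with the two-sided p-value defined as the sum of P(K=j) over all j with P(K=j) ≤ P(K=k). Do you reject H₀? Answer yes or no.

reject H₀: yes

Exact binomial: n=35, k=31, p₀=1/2=0.5000
P(X=j) = C(n,j)·p₀^j·(1−p₀)^(n−j); p = Σ P(X=j) over j with P(X=j) ≤ P(X=31)
p-value (two-sided) = 0.00000
At α=0.01: p < α → reject H₀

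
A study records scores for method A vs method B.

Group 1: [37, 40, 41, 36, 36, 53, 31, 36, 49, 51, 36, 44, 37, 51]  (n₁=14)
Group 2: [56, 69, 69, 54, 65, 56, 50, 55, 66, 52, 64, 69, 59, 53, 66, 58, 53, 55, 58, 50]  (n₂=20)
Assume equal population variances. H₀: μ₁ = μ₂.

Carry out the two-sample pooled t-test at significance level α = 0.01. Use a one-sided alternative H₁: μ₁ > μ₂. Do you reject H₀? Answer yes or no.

reject H₀: no

x̄₁=41.286, s₁=7.065, n₁=14
x̄₂=58.850, s₂=6.564, n₂=20
s_p² = [13·7.065² + 19·6.564²]/32 = 45.8565
SE = √(s_p²·(1/14+1/20)) = 2.3597
t = (41.286−58.850)/2.3597 = -7.4434
df = 32
p-value (one-sided, H₁ greater) = 1.00000
At α=0.01: p ≥ α → fail to reject H₀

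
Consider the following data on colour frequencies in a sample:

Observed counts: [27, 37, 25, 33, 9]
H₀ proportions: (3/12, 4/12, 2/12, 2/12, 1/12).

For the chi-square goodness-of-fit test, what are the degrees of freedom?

degrees of freedom = 4

df = k − 1 = 5 − 1 = 4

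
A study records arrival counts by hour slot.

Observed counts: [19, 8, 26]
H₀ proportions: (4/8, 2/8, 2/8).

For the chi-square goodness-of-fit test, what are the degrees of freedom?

df = k − 1 = 3 − 1 = 2

degrees of freedom = 2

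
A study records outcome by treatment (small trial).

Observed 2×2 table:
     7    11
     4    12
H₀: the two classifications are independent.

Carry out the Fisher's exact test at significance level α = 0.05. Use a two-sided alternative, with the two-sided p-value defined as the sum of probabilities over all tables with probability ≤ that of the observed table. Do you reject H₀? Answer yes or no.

reject H₀: no

Margins: r₁=18, r₂=16, c₁=11, c₂=23, n=34
p_obs = C(18,7)·C(16,4)/C(34,11); sum pmf over tables with pmf ≤ p_obs
p-value (two-sided) = 0.47675
At α=0.05: p ≥ α → fail to reject H₀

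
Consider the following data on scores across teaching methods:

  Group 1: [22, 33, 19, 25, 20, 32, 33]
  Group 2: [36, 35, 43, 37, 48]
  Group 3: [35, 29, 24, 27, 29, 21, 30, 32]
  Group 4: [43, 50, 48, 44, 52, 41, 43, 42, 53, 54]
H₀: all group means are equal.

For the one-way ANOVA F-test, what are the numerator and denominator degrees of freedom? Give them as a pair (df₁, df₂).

degrees of freedom = [3, 26]

k = 4 groups, N = 30 total
df = (k−1, N−k) = (4−1, 30−4) = (3, 26)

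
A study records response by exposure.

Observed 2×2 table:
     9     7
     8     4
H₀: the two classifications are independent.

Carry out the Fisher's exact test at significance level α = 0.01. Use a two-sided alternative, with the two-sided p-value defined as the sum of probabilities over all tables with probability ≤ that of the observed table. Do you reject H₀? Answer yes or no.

reject H₀: no

Margins: r₁=16, r₂=12, c₁=17, c₂=11, n=28
p_obs = C(16,9)·C(12,8)/C(28,17); sum pmf over tables with pmf ≤ p_obs
p-value (two-sided) = 0.70465
At α=0.01: p ≥ α → fail to reject H₀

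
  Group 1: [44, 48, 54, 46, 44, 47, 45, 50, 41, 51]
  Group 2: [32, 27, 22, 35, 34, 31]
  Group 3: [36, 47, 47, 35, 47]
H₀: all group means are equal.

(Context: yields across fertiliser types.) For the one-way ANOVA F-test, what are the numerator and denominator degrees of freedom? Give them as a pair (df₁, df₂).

k = 3 groups, N = 21 total
df = (k−1, N−k) = (3−1, 21−3) = (2, 18)

degrees of freedom = [2, 18]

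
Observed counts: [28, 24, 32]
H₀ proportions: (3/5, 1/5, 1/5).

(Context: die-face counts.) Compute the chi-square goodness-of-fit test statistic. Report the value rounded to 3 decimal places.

test statistic = 26.794

n = 84; E_i = n·p_i = [50.40, 16.80, 16.80]
χ² = (28−50.40)²/50.40 + (24−16.80)²/16.80 + (32−16.80)²/16.80 = 26.7937
df = 2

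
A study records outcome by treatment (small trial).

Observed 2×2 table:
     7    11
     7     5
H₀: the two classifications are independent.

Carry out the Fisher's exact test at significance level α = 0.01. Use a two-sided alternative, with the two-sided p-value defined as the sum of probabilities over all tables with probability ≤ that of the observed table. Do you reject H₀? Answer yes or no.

Margins: r₁=18, r₂=12, c₁=14, c₂=16, n=30
p_obs = C(18,7)·C(12,7)/C(30,14); sum pmf over tables with pmf ≤ p_obs
p-value (two-sided) = 0.45717
At α=0.01: p ≥ α → fail to reject H₀

reject H₀: no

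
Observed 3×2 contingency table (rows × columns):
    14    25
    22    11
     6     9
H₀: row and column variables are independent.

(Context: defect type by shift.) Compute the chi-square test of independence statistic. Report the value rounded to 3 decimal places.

test statistic = 7.274

Row totals [39, 33, 15], col totals [42, 45], n=87
χ² = (14−18.83)²/18.83 + (25−20.17)²/20.17 + (22−15.93)²/15.93 + (11−17.07)²/17.07 + (6−7.24)²/7.24 + (9−7.76)²/7.76 = 7.2744
df = 2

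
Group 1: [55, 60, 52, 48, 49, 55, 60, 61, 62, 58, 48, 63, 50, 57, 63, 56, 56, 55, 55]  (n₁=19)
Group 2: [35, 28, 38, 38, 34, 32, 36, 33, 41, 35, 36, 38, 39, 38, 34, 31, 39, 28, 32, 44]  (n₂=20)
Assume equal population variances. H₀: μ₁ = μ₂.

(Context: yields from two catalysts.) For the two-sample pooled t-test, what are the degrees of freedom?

df = n₁ + n₂ − 2 = 19 + 20 − 2 = 37

degrees of freedom = 37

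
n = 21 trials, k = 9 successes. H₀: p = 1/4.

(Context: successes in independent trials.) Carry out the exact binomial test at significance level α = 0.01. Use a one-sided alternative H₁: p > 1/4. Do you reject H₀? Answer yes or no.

Exact binomial: n=21, k=9, p₀=1/4=0.2500
P(X≥9) from Σ C(n,i)·p₀^i·(1−p₀)^(n−i)
p-value (one-sided, H₁ greater) = 0.05615
At α=0.01: p ≥ α → fail to reject H₀

reject H₀: no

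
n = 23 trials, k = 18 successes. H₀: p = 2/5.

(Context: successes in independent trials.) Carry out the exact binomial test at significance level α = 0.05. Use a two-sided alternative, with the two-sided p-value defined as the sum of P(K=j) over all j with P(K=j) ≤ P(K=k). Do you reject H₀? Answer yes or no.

Exact binomial: n=23, k=18, p₀=2/5=0.4000
P(X=j) = C(n,j)·p₀^j·(1−p₀)^(n−j); p = Σ P(X=j) over j with P(X=j) ≤ P(X=18)
p-value (two-sided) = 0.00034
At α=0.05: p < α → reject H₀

reject H₀: yes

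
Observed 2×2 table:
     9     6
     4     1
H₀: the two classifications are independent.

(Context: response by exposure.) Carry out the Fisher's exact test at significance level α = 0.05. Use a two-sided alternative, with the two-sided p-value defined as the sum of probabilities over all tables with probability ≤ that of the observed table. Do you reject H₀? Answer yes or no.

Margins: r₁=15, r₂=5, c₁=13, c₂=7, n=20
p_obs = C(15,9)·C(5,4)/C(20,13); sum pmf over tables with pmf ≤ p_obs
p-value (two-sided) = 0.61262
At α=0.05: p ≥ α → fail to reject H₀

reject H₀: no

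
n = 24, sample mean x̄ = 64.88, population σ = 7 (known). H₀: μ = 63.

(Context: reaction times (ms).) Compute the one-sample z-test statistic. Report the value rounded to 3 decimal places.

test statistic = 1.316

SE = σ/√n = 7/√24 = 1.4289
z = (x̄−μ₀)/SE = (64.88−63)/1.4289 = 1.3157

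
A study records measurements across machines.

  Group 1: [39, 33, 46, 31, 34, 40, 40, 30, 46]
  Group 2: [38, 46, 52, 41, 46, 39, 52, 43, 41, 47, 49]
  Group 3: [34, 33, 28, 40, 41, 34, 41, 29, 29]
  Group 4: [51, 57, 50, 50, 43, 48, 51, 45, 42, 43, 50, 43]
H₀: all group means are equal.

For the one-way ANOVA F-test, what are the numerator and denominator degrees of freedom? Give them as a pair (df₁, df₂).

degrees of freedom = [3, 37]

k = 4 groups, N = 41 total
df = (k−1, N−k) = (4−1, 41−4) = (3, 37)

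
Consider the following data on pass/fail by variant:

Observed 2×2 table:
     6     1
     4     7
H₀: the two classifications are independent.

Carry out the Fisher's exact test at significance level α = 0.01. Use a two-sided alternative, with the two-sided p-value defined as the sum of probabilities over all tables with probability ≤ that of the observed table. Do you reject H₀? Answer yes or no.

reject H₀: no

Margins: r₁=7, r₂=11, c₁=10, c₂=8, n=18
p_obs = C(7,6)·C(11,4)/C(18,10); sum pmf over tables with pmf ≤ p_obs
p-value (two-sided) = 0.06561
At α=0.01: p ≥ α → fail to reject H₀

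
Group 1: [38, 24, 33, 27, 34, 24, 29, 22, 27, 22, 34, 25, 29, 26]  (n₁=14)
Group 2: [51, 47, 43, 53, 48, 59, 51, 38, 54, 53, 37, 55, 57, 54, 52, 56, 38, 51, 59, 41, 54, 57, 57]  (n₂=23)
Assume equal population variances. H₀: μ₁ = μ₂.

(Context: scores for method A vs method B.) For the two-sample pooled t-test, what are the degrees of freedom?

degrees of freedom = 35

df = n₁ + n₂ − 2 = 14 + 23 − 2 = 35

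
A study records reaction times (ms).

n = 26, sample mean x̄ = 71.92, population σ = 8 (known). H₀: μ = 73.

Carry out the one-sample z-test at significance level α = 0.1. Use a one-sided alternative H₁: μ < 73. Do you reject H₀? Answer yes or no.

SE = σ/√n = 8/√26 = 1.5689
z = (x̄−μ₀)/SE = (71.92−73)/1.5689 = -0.6884
p-value (one-sided, H₁ less) = 0.24561
At α=0.1: p ≥ α → fail to reject H₀

reject H₀: no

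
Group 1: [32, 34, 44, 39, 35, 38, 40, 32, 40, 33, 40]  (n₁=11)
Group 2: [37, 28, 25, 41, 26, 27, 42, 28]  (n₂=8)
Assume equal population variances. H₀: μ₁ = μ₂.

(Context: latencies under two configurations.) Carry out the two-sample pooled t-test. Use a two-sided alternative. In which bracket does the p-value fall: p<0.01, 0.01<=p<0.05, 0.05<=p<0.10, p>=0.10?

p-value bracket: 0.05<=p<0.10

x̄₁=37.000, s₁=4.000, n₁=11
x̄₂=31.750, s₂=7.046, n₂=8
s_p² = [10·4.000² + 7·7.046²]/17 = 29.8529
SE = √(s_p²·(1/11+1/8)) = 2.5388
t = (37.000−31.750)/2.5388 = 2.0679
df = 17
p-value (two-sided) = 0.05422
→ bracket: 0.05<=p<0.10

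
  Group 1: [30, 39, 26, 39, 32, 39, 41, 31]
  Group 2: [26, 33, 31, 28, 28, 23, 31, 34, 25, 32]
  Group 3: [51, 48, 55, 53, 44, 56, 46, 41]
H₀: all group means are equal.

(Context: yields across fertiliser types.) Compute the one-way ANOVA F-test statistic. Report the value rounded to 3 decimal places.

test statistic = 39.946

Group means [34.62, 29.10, 49.25], grand mean 37.000
SSB = Σnᵢ(x̄ᵢ−x̄)² = 1869.725; SSW = ΣΣ(x−x̄ᵢ)² = 538.275
MSB = 1869.725/2 = 934.8625; MSW = 538.275/23 = 23.4033
F = MSB/MSW = 39.9458
df = (2, 23)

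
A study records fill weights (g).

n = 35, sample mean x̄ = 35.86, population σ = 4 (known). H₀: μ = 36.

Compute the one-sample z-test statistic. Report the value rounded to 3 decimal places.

SE = σ/√n = 4/√35 = 0.6761
z = (x̄−μ₀)/SE = (35.86−36)/0.6761 = -0.2071

test statistic = -0.207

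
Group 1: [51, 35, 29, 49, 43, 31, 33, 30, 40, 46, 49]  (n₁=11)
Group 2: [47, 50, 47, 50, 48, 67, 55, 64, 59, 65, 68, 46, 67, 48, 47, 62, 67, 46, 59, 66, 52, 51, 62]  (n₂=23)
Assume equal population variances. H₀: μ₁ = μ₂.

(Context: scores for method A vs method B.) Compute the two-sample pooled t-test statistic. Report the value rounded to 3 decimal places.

test statistic = -5.420

x̄₁=39.636, s₁=8.382, n₁=11
x̄₂=56.217, s₂=8.328, n₂=23
s_p² = [10·8.382² + 22·8.328²]/32 = 69.6393
SE = √(s_p²·(1/11+1/23)) = 3.0592
t = (39.636−56.217)/3.0592 = -5.4201
df = 32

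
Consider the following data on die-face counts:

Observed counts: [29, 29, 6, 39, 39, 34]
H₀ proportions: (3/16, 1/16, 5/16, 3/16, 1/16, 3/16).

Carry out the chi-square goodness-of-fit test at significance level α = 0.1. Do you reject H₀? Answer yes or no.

n = 176; E_i = n·p_i = [33.00, 11.00, 55.00, 33.00, 11.00, 33.00]
χ² = (29−33.00)²/33.00 + (29−11.00)²/11.00 + (6−55.00)²/55.00 + (39−33.00)²/33.00 + (39−11.00)²/11.00 + (34−33.00)²/33.00 = 145.9879
df = 5
p-value (upper-tail) = 0.00000
At α=0.1: p < α → reject H₀

reject H₀: yes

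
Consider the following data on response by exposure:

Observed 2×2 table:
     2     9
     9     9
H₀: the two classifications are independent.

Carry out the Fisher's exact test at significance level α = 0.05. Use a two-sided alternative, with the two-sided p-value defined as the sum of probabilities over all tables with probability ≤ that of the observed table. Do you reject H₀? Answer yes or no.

reject H₀: no

Margins: r₁=11, r₂=18, c₁=11, c₂=18, n=29
p_obs = C(11,2)·C(18,9)/C(29,11); sum pmf over tables with pmf ≤ p_obs
p-value (two-sided) = 0.12545
At α=0.05: p ≥ α → fail to reject H₀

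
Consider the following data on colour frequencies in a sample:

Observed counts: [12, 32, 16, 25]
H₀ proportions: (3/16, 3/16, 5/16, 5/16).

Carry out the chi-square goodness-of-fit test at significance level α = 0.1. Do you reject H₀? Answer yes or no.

n = 85; E_i = n·p_i = [15.94, 15.94, 26.56, 26.56]
χ² = (12−15.94)²/15.94 + (32−15.94)²/15.94 + (16−26.56)²/26.56 + (25−26.56)²/26.56 = 21.4533
df = 3
p-value (upper-tail) = 0.00008
At α=0.1: p < α → reject H₀

reject H₀: yes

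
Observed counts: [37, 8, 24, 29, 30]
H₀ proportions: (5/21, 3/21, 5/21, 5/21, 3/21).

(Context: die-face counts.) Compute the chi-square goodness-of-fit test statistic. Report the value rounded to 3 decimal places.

test statistic = 16.134

n = 128; E_i = n·p_i = [30.48, 18.29, 30.48, 30.48, 18.29]
χ² = (37−30.48)²/30.48 + (8−18.29)²/18.29 + (24−30.48)²/30.48 + (29−30.48)²/30.48 + (30−18.29)²/18.29 = 16.1344
df = 4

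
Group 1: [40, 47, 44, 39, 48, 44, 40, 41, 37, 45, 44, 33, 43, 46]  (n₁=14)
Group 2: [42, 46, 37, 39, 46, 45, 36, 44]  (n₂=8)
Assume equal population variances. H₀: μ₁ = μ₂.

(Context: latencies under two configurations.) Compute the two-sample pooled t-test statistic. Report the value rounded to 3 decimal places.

x̄₁=42.214, s₁=4.136, n₁=14
x̄₂=41.875, s₂=4.051, n₂=8
s_p² = [13·4.136² + 7·4.051²]/20 = 16.8616
SE = √(s_p²·(1/14+1/8)) = 1.8199
t = (42.214−41.875)/1.8199 = 0.1864
df = 20

test statistic = 0.186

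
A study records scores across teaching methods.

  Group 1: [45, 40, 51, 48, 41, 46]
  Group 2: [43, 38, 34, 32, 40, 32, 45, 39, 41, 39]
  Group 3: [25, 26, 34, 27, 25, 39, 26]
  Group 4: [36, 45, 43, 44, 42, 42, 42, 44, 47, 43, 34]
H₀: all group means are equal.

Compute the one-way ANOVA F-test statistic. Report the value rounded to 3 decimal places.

test statistic = 17.930

Group means [45.17, 38.30, 28.86, 42.00], grand mean 38.765
SSB = Σnᵢ(x̄ᵢ−x̄)² = 1050.327; SSW = ΣΣ(x−x̄ᵢ)² = 585.790
MSB = 1050.327/3 = 350.1091; MSW = 585.790/30 = 19.5263
F = MSB/MSW = 17.9301
df = (3, 30)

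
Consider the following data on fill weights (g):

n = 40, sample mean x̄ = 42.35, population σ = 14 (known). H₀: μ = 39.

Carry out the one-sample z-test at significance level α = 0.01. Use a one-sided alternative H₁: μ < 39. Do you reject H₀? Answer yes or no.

SE = σ/√n = 14/√40 = 2.2136
z = (x̄−μ₀)/SE = (42.35−39)/2.2136 = 1.5134
p-value (one-sided, H₁ less) = 0.93491
At α=0.01: p ≥ α → fail to reject H₀

reject H₀: no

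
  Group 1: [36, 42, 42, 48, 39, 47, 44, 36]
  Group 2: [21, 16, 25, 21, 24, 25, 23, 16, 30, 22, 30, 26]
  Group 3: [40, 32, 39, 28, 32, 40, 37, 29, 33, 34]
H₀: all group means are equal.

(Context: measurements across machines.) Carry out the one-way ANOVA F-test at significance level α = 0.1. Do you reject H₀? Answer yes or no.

Group means [41.75, 23.25, 34.40], grand mean 31.900
SSB = Σnᵢ(x̄ᵢ−x̄)² = 1736.550; SSW = ΣΣ(x−x̄ᵢ)² = 542.150
MSB = 1736.550/2 = 868.2750; MSW = 542.150/27 = 20.0796
F = MSB/MSW = 43.2416
df = (2, 27)
p-value (upper-tail) = 0.00000
At α=0.1: p < α → reject H₀

reject H₀: yes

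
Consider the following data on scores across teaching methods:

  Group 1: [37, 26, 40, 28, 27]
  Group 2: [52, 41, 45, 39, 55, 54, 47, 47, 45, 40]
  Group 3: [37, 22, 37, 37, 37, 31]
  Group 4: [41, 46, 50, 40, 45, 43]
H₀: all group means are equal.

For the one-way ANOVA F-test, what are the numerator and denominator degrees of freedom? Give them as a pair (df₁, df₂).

k = 4 groups, N = 27 total
df = (k−1, N−k) = (4−1, 27−4) = (3, 23)

degrees of freedom = [3, 23]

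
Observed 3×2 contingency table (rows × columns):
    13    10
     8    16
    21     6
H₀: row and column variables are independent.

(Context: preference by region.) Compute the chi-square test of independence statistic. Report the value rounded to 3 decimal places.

Row totals [23, 24, 27], col totals [42, 32], n=74
χ² = (13−13.05)²/13.05 + (10−9.95)²/9.95 + (8−13.62)²/13.62 + (16−10.38)²/10.38 + (21−15.32)²/15.32 + (6−11.68)²/11.68 = 10.2267
df = 2

test statistic = 10.227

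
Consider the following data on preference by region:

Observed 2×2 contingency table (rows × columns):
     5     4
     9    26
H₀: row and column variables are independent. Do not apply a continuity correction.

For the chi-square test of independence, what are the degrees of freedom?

df = (r−1)(c−1) = (2−1)·(2−1) = 1

degrees of freedom = 1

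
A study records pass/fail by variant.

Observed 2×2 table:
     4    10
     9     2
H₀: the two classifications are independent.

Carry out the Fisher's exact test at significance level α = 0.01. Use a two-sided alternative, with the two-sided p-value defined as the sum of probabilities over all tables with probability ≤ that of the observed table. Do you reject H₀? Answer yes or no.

Margins: r₁=14, r₂=11, c₁=13, c₂=12, n=25
p_obs = C(14,4)·C(11,9)/C(25,13); sum pmf over tables with pmf ≤ p_obs
p-value (two-sided) = 0.01542
At α=0.01: p ≥ α → fail to reject H₀

reject H₀: no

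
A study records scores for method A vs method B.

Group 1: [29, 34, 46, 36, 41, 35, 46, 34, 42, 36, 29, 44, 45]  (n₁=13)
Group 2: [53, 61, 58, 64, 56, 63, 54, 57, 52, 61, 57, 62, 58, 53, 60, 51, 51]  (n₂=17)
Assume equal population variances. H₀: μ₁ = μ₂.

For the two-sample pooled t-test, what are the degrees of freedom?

degrees of freedom = 28

df = n₁ + n₂ − 2 = 13 + 17 − 2 = 28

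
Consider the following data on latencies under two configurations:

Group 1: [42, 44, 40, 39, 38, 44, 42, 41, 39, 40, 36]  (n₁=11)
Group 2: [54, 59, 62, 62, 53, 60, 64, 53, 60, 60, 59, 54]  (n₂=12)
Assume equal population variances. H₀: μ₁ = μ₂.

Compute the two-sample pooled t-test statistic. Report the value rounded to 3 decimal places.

test statistic = -13.132

x̄₁=40.455, s₁=2.464, n₁=11
x̄₂=58.333, s₂=3.846, n₂=12
s_p² = [10·2.464² + 11·3.846²]/21 = 10.6378
SE = √(s_p²·(1/11+1/12)) = 1.3615
t = (40.455−58.333)/1.3615 = -13.1321
df = 21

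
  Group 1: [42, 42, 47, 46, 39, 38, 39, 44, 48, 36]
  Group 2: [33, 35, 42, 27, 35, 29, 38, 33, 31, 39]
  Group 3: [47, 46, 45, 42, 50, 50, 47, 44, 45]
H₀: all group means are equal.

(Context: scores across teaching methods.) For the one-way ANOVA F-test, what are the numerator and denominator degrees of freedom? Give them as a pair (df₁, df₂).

degrees of freedom = [2, 26]

k = 3 groups, N = 29 total
df = (k−1, N−k) = (3−1, 29−3) = (2, 26)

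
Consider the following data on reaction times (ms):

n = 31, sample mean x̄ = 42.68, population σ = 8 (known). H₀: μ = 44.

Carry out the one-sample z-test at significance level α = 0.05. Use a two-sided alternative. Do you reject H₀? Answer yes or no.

SE = σ/√n = 8/√31 = 1.4368
z = (x̄−μ₀)/SE = (42.68−44)/1.4368 = -0.9187
p-value (two-sided) = 0.35826
At α=0.05: p ≥ α → fail to reject H₀

reject H₀: no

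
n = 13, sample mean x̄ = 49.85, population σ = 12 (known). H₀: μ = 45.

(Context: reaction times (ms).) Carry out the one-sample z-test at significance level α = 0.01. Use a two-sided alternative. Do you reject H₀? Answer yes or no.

SE = σ/√n = 12/√13 = 3.3282
z = (x̄−μ₀)/SE = (49.85−45)/3.3282 = 1.4572
p-value (two-sided) = 0.14505
At α=0.01: p ≥ α → fail to reject H₀

reject H₀: no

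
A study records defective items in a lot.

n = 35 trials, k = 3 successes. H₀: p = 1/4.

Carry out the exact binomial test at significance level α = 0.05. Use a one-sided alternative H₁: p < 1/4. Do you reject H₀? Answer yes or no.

Exact binomial: n=35, k=3, p₀=1/4=0.2500
P(X≤3) from Σ C(n,i)·p₀^i·(1−p₀)^(n−i)
p-value (one-sided, H₁ less) = 0.01361
At α=0.05: p < α → reject H₀

reject H₀: yes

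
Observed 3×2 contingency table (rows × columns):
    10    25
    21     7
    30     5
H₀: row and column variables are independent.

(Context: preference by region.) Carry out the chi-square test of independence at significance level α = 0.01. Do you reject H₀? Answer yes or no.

Row totals [35, 28, 35], col totals [61, 37], n=98
χ² = (10−21.79)²/21.79 + (25−13.21)²/13.21 + (21−17.43)²/17.43 + (7−10.57)²/10.57 + (30−21.79)²/21.79 + (5−13.21)²/13.21 = 27.0292
df = 2
p-value (upper-tail) = 0.00000
At α=0.01: p < α → reject H₀

reject H₀: yes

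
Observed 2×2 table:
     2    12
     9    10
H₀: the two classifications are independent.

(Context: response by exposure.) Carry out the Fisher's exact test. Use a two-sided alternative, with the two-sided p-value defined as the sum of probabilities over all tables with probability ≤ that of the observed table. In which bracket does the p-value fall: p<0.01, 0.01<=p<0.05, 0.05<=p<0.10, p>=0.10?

p-value bracket: 0.05<=p<0.10

Margins: r₁=14, r₂=19, c₁=11, c₂=22, n=33
p_obs = C(14,2)·C(19,9)/C(33,11); sum pmf over tables with pmf ≤ p_obs
p-value (two-sided) = 0.06741
→ bracket: 0.05<=p<0.10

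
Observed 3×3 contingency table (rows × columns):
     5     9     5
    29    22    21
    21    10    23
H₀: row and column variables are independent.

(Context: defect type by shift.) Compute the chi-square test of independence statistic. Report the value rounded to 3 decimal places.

Row totals [19, 72, 54], col totals [55, 41, 49], n=145
χ² = (5−7.21)²/7.21 + (9−5.37)²/5.37 + (5−6.42)²/6.42 + (29−27.31)²/27.31 + (22−20.36)²/20.36 + (21−24.33)²/24.33 + (21−20.48)²/20.48 + (10−15.27)²/15.27 + (23−18.25)²/18.25 = 7.2011
df = 4

test statistic = 7.201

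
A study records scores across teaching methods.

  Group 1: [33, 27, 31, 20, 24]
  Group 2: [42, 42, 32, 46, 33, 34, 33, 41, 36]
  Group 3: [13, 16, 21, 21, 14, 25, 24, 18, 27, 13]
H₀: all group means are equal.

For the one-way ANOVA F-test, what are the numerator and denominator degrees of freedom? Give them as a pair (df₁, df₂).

k = 3 groups, N = 24 total
df = (k−1, N−k) = (3−1, 24−3) = (2, 21)

degrees of freedom = [2, 21]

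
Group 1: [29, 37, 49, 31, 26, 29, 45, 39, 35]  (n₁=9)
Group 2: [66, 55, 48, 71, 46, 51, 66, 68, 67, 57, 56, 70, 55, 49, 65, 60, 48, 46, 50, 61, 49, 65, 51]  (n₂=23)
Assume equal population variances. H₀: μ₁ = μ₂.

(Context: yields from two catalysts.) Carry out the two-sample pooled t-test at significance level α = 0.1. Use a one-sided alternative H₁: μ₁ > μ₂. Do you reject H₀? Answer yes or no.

x̄₁=35.556, s₁=7.764, n₁=9
x̄₂=57.391, s₂=8.419, n₂=23
s_p² = [8·7.764² + 22·8.419²]/30 = 68.0567
SE = √(s_p²·(1/9+1/23)) = 3.2436
t = (35.556−57.391)/3.2436 = -6.7320
df = 30
p-value (one-sided, H₁ greater) = 1.00000
At α=0.1: p ≥ α → fail to reject H₀

reject H₀: no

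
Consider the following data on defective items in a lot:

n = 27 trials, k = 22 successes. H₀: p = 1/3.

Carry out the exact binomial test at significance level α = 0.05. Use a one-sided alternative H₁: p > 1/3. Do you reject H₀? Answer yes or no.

Exact binomial: n=27, k=22, p₀=1/3=0.3333
P(X≥22) from Σ C(n,i)·p₀^i·(1−p₀)^(n−i)
p-value (one-sided, H₁ greater) = 0.00000
At α=0.05: p < α → reject H₀

reject H₀: yes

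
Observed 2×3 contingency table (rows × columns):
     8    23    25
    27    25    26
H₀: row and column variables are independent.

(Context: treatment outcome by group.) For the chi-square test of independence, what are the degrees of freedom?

degrees of freedom = 2

df = (r−1)(c−1) = (2−1)·(3−1) = 2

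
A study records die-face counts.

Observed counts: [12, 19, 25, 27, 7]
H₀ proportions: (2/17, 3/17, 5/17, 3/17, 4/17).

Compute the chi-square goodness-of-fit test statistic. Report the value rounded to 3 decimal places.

test statistic = 18.155

n = 90; E_i = n·p_i = [10.59, 15.88, 26.47, 15.88, 21.18]
χ² = (12−10.59)²/10.59 + (19−15.88)²/15.88 + (25−26.47)²/26.47 + (27−15.88)²/15.88 + (7−21.18)²/21.18 = 18.1546
df = 4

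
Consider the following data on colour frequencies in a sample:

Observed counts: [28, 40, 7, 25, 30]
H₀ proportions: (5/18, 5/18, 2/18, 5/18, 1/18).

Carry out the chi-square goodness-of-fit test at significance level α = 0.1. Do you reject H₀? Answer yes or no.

n = 130; E_i = n·p_i = [36.11, 36.11, 14.44, 36.11, 7.22]
χ² = (28−36.11)²/36.11 + (40−36.11)²/36.11 + (7−14.44)²/14.44 + (25−36.11)²/36.11 + (30−7.22)²/7.22 = 81.3338
df = 4
p-value (upper-tail) = 0.00000
At α=0.1: p < α → reject H₀

reject H₀: yes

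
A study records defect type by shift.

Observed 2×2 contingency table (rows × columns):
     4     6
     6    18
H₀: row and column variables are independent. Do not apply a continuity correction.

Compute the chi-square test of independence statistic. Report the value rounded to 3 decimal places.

test statistic = 0.765

Row totals [10, 24], col totals [10, 24], n=34
χ² = (4−2.94)²/2.94 + (6−7.06)²/7.06 + (6−7.06)²/7.06 + (18−16.94)²/16.94 = 0.7650
df = 1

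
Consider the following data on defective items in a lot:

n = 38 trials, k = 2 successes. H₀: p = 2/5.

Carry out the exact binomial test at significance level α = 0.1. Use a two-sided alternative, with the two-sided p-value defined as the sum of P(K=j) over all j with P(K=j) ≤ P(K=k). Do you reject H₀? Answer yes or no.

reject H₀: yes

Exact binomial: n=38, k=2, p₀=2/5=0.4000
P(X=j) = C(n,j)·p₀^j·(1−p₀)^(n−j); p = Σ P(X=j) over j with P(X=j) ≤ P(X=2)
p-value (two-sided) = 0.00000
At α=0.1: p < α → reject H₀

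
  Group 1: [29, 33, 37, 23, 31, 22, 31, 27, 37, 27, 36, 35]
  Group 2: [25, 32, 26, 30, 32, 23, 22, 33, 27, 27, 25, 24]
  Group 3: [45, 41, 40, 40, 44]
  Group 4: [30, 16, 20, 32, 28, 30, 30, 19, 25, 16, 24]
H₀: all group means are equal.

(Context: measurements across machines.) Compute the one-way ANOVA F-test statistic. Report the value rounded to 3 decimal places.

Group means [30.67, 27.17, 42.00, 24.55], grand mean 29.350
SSB = Σnᵢ(x̄ᵢ−x̄)² = 1132.039; SSW = ΣΣ(x−x̄ᵢ)² = 827.061
MSB = 1132.039/3 = 377.3465; MSW = 827.061/36 = 22.9739
F = MSB/MSW = 16.4250
df = (3, 36)

test statistic = 16.425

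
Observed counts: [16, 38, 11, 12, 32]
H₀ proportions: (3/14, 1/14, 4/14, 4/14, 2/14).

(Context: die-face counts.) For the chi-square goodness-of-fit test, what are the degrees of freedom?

df = k − 1 = 5 − 1 = 4

degrees of freedom = 4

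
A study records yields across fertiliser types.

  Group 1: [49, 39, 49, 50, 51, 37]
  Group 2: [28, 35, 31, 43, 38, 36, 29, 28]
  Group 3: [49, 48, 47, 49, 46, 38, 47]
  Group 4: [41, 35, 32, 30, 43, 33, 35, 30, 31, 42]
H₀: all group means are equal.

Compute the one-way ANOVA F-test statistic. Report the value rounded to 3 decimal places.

Group means [45.83, 33.50, 46.29, 35.20], grand mean 39.323
SSB = Σnᵢ(x̄ᵢ−x̄)² = 1034.912; SSW = ΣΣ(x−x̄ᵢ)² = 709.862
MSB = 1034.912/3 = 344.9708; MSW = 709.862/27 = 26.2912
F = MSB/MSW = 13.1212
df = (3, 27)

test statistic = 13.121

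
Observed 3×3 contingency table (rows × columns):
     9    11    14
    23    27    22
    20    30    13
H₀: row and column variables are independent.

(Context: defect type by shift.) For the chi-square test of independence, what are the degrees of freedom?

degrees of freedom = 4

df = (r−1)(c−1) = (3−1)·(3−1) = 4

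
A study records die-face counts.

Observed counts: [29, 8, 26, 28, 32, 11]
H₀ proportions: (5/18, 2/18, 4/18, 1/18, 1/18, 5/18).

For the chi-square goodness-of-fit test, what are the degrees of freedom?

degrees of freedom = 5

df = k − 1 = 6 − 1 = 5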